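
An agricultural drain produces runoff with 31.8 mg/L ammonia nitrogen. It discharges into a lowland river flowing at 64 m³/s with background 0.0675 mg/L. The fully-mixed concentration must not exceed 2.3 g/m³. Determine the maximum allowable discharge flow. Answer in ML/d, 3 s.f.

Mass balance at complete mixing: C_std·(Q_w + Q_r) = Q_w·C_e + Q_r·C_b.
Rearranging, Q_w = Q_r·(C_std − C_b)/(C_e − C_std) = 64·(2.3 − 0.0675) / (31.8 − 2.3) = 4.843 m³/s.
= 418.5 ML/d.

418 ML/d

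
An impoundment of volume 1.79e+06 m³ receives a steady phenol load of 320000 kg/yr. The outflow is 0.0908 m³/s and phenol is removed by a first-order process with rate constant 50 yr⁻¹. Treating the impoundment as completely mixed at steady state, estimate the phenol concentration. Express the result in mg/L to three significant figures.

3.46 mg/L

Outflow Q = 0.0908 m³/s × 3.156e+07 s/yr = 2.865e+06 m³/yr.
Steady-state CSTR mass balance: W = Q·C + k·V·C, so C = W/(Q + kV).
Q + kV = 2.865e+06 + 50·1.79e+06 = 9.237e+07 m³/yr.
C = 320000/9.237e+07 = 0.003464 kg/m³ = 3.464 mg/L.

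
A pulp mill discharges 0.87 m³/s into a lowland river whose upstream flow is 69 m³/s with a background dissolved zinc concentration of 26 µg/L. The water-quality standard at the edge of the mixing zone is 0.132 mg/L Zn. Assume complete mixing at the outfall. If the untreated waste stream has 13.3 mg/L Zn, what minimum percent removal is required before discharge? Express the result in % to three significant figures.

35.8 %

26 µg/L = 0.026 mg/L.
Mass balance: 0.132·69.87 = 0.87·Cₑ + 69·0.026.
Cₑ = (9.223 − 1.794) / 0.87 = 8.539 mg/L.
Required removal = 1 − 8.539/13.3 = 35.8 %.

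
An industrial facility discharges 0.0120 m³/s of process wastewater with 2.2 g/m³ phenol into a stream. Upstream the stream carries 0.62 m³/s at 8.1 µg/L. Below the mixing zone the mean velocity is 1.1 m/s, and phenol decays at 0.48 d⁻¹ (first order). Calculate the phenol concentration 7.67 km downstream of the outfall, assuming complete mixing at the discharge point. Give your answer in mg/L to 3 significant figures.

8.1 µg/L = 0.0081 mg/L.
After complete mixing, C₀ = (0.012·2.2 + 0.62·0.0081) / 0.632 = 0.04972 mg/L.
Travel time t = 7670 m / 1.1 m/s = 6973 s = 0.0807 d.
C = 0.04972·exp(−0.48·0.0807) = 0.04972·0.962 = 0.04783 mg/L.

0.0478 mg/L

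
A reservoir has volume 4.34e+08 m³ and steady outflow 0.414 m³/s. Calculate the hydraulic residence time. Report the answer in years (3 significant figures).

Q = 0.414 m³/s × 3.156e+07 s/yr = 1.306e+07 m³/yr.
Hydraulic residence time τ = V/Q = 4.34e+08/1.306e+07 = 33.22 yr.

33.2 yr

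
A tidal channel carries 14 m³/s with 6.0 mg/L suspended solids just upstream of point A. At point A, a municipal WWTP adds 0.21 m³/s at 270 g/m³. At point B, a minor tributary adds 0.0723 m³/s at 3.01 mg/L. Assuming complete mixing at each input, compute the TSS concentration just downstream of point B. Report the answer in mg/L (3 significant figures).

After input A: C = (14·6 + 0.21·270) / 14.21 = 9.901 mg/L.
After input B: C = (14.21·9.901 + 0.0723·3.01) / 14.28 = 9.867 mg/L.

9.87 mg/L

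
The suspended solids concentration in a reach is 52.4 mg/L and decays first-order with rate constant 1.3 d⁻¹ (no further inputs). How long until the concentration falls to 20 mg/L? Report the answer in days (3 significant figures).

0.741 d

t = ln(C₀/C)/k = ln(52.4/20)/1.3 = 0.9632/1.3 = 0.7409 d.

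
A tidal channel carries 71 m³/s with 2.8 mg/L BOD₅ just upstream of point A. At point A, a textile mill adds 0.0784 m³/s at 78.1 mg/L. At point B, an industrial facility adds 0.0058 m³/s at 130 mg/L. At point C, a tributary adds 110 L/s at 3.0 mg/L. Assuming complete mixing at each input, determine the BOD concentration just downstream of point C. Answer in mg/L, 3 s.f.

2.89 mg/L

After input A: C = (71·2.8 + 0.0784·78.1) / 71.08 = 2.883 mg/L.
After input B: C = (71.08·2.883 + 0.0058·130) / 71.08 = 2.893 mg/L.
110 L/s = 0.11 m³/s.
After input C: C = (71.08·2.893 + 0.11·3) / 71.19 = 2.894 mg/L.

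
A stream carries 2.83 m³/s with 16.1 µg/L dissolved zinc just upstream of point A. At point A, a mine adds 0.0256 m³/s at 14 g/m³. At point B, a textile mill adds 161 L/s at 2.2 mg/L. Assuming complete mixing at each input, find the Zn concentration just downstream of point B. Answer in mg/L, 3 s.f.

0.251 mg/L

16.1 µg/L = 0.0161 mg/L.
After input A: C = (2.83·0.0161 + 0.0256·14) / 2.856 = 0.1415 mg/L.
161 L/s = 0.161 m³/s.
After input B: C = (2.856·0.1415 + 0.161·2.2) / 3.017 = 0.2513 mg/L.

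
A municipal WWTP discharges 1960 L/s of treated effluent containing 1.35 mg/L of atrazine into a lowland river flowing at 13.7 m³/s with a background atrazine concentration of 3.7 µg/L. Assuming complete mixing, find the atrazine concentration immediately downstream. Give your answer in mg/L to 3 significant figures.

0.172 mg/L

1960 L/s = 1.96 m³/s.
3.7 µg/L = 0.0037 mg/L.
Conservation of mass across the mixing zone: C = (1.96·1.35 + 13.7·0.0037) / (1.96 + 13.7) = 2.697/15.66 = 0.1722 mg/L.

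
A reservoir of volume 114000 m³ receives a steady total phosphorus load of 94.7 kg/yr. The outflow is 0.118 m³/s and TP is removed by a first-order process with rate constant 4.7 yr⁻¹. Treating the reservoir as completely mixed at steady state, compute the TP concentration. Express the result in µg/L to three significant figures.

22.2 µg/L

Outflow Q = 0.118 m³/s × 3.156e+07 s/yr = 3.724e+06 m³/yr.
Steady-state CSTR mass balance: W = Q·C + k·V·C, so C = W/(Q + kV).
Q + kV = 3.724e+06 + 4.7·114000 = 4.26e+06 m³/yr.
C = 94.7/4.26e+06 = 2.223e-05 kg/m³ = 0.02223 mg/L = 22.23 µg/L.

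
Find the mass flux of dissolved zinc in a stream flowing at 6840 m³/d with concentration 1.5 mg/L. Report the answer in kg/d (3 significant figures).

6840 m³/d = 0.07917 m³/s.
Mass flux = Q·C = 0.07917 m³/s × 1.5 g/m³ = 0.1187 g/s.
= 0.1187 g/s × 86.4 = 10.26 kg/d.

10.3 kg/d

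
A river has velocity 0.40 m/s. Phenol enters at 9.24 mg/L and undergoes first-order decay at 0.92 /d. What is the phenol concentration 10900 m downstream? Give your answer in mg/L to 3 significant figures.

Travel time t = 10900 m / 0.40 m/s = 1.09e+04/0.40 = 2.725e+04 s = 0.3154 d.
First-order decay: C = 9.24·exp(−0.92·0.3154) = 9.24·0.7481 = 6.913 mg/L.

6.91 mg/L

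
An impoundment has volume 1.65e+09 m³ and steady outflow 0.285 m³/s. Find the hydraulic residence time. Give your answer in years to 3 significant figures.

183 yr

Q = 0.285 m³/s × 3.156e+07 s/yr = 8.994e+06 m³/yr.
Hydraulic residence time τ = V/Q = 1.65e+09/8.994e+06 = 183.5 yr.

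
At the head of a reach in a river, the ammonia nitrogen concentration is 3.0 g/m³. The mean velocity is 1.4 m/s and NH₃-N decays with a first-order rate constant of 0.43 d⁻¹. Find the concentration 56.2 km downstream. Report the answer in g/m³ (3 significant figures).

Travel time t = 56.2 km / 1.4 m/s = 5.62e+04/1.4 = 4.014e+04 s = 0.4646 d.
First-order decay: C = 3.0·exp(−0.43·0.4646) = 3.0·0.8189 = 2.457 g/m³.

2.46 g/m³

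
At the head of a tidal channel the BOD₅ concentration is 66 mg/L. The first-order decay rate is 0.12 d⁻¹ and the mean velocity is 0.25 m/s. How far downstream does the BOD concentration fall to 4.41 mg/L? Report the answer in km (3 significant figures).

487 km

From C = C₀·e^(−kt), t = ln(C₀/C)/k = ln(66/4.41)/0.12 = 2.706/0.12 = 22.55 d.
Distance = v·t = 0.25 m/s × 1.948e+06 s = 4.87e+05 m = 487 km.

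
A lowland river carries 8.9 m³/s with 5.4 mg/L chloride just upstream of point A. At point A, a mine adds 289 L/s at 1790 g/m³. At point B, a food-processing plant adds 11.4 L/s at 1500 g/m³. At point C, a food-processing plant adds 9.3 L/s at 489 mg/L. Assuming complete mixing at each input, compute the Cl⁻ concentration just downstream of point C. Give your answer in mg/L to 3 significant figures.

289 L/s = 0.289 m³/s.
After input A: C = (8.9·5.4 + 0.289·1790) / 9.189 = 61.53 mg/L.
11.4 L/s = 0.0114 m³/s.
After input B: C = (9.189·61.53 + 0.0114·1500) / 9.2 = 63.31 mg/L.
9.3 L/s = 0.0093 m³/s.
After input C: C = (9.2·63.31 + 0.0093·489) / 9.21 = 63.74 mg/L.

63.7 mg/L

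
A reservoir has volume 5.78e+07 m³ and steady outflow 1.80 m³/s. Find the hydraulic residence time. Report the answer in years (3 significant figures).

Q = 1.80 m³/s × 3.156e+07 s/yr = 5.68e+07 m³/yr.
Hydraulic residence time τ = V/Q = 5.78e+07/5.68e+07 = 1.018 yr.

1.02 yr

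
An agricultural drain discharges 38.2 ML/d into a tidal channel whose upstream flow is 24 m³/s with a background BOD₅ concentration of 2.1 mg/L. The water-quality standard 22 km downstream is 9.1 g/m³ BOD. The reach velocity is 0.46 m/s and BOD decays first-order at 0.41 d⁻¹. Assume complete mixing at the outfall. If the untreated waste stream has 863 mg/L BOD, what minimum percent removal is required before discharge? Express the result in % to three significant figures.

38.2 ML/d = 0.4421 m³/s.
Travel time to the compliance point: t = 2.2e+04/0.46 = 4.783e+04 s = 0.5535 d; decay factor exp(−0.41·0.5535) = 0.797.
So the concentration just after mixing may be at most 9.1/0.797 = 11.42 mg/L.
Mass balance: 11.42·24.44 = 0.4421·Cₑ + 24·2.1.
Cₑ = (279.1 − 50.4) / 0.4421 = 517.2 mg/L.
Required removal = 1 − 517.2/863 = 40.06 %.

40.1 %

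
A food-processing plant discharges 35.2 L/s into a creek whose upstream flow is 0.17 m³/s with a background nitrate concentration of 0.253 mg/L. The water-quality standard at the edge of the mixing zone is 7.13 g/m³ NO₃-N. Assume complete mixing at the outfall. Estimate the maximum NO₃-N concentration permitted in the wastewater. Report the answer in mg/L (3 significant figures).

35.2 L/s = 0.0352 m³/s.
Mass balance: 7.13·0.2052 = 0.0352·Cₑ + 0.17·0.253.
Cₑ = (1.463 − 0.04301) / 0.0352 = 40.34 mg/L.

40.3 mg/L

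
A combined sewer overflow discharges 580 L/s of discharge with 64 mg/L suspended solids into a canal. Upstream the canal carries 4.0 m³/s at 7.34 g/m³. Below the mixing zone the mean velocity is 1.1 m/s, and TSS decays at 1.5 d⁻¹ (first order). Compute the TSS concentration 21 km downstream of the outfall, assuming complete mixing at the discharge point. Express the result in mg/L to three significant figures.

10.4 mg/L

580 L/s = 0.58 m³/s.
After complete mixing, C₀ = (0.58·64 + 4·7.34) / 4.58 = 14.52 mg/L.
Travel time t = 2.1e+04 m / 1.1 m/s = 1.909e+04 s = 0.221 d.
C = 14.52·exp(−1.5·0.221) = 14.52·0.7179 = 10.42 mg/L.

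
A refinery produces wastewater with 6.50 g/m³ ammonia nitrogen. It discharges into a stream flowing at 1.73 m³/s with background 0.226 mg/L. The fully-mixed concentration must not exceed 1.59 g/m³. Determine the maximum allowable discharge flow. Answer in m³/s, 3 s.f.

0.481 m³/s

Mass balance at complete mixing: C_std·(Q_w + Q_r) = Q_w·C_e + Q_r·C_b.
Rearranging, Q_w = Q_r·(C_std − C_b)/(C_e − C_std) = 1.73·(1.59 − 0.226) / (6.5 − 1.59) = 0.4806 m³/s.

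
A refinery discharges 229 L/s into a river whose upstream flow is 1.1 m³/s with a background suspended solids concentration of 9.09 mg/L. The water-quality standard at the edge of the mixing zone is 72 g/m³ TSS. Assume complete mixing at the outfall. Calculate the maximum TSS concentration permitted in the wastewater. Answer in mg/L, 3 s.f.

374 mg/L

229 L/s = 0.229 m³/s.
Mass balance: 72·1.329 = 0.229·Cₑ + 1.1·9.09.
Cₑ = (95.69 − 9.999) / 0.229 = 374.2 mg/L.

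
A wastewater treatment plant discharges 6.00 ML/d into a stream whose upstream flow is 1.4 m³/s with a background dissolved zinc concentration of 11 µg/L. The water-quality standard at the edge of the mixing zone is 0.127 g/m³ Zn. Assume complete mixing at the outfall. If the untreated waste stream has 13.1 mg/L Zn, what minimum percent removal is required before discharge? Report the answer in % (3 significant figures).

81.2 %

6.00 ML/d = 0.06944 m³/s.
11 µg/L = 0.011 mg/L.
Mass balance: 0.127·1.469 = 0.06944·Cₑ + 1.4·0.011.
Cₑ = (0.1866 − 0.0154) / 0.06944 = 2.466 mg/L.
Required removal = 1 − 2.466/13.1 = 81.18 %.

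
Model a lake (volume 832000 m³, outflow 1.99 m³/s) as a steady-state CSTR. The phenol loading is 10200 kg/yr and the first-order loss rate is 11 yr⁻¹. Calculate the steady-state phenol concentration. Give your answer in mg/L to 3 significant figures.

Outflow Q = 1.99 m³/s × 3.156e+07 s/yr = 6.28e+07 m³/yr.
Steady-state CSTR mass balance: W = Q·C + k·V·C, so C = W/(Q + kV).
Q + kV = 6.28e+07 + 11·832000 = 7.195e+07 m³/yr.
C = 10200/7.195e+07 = 0.0001418 kg/m³ = 0.1418 mg/L.

0.142 mg/L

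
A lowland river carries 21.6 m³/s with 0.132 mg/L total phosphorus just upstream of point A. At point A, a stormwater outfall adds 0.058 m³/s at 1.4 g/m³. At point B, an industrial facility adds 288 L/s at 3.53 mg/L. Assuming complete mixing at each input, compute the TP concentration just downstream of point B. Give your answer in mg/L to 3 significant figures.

After input A: C = (21.6·0.132 + 0.058·1.4) / 21.66 = 0.1354 mg/L.
288 L/s = 0.288 m³/s.
After input B: C = (21.66·0.1354 + 0.288·3.53) / 21.95 = 0.1799 mg/L.

0.180 mg/L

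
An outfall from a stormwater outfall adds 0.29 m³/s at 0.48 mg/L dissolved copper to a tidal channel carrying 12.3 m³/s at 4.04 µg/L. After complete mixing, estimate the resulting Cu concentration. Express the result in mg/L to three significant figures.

0.0150 mg/L

4.04 µg/L = 0.00404 mg/L.
By mass balance at complete mixing, C = (0.29·0.48 + 12.3·0.00404) / (0.29 + 12.3) = 0.1889/12.59 = 0.015 mg/L.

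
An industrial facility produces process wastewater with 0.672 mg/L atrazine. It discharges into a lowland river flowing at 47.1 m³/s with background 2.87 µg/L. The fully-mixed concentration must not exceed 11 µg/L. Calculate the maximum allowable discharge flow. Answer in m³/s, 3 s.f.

2.87 µg/L = 0.00287 mg/L.
11 µg/L = 0.011 mg/L.
Mass balance at complete mixing: C_std·(Q_w + Q_r) = Q_w·C_e + Q_r·C_b.
Rearranging, Q_w = Q_r·(C_std − C_b)/(C_e − C_std) = 47.1·(0.011 − 0.00287) / (0.672 − 0.011) = 0.5793 m³/s.

0.579 m³/s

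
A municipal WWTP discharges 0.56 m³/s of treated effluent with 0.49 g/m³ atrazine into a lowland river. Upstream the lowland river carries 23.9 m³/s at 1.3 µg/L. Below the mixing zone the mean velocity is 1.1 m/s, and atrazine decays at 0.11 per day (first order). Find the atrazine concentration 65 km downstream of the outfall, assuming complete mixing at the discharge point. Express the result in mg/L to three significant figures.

0.0116 mg/L

1.3 µg/L = 0.0013 mg/L.
After complete mixing, C₀ = (0.56·0.49 + 23.9·0.0013) / 24.46 = 0.01249 mg/L.
Travel time t = 6.5e+04 m / 1.1 m/s = 5.909e+04 s = 0.6839 d.
C = 0.01249·exp(−0.11·0.6839) = 0.01249·0.9275 = 0.01158 mg/L.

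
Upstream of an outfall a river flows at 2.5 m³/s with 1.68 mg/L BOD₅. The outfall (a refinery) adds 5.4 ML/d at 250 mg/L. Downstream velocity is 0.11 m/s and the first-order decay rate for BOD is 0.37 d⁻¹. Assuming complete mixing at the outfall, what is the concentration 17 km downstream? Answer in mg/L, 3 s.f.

3.99 mg/L

5.4 ML/d = 0.0625 m³/s.
After complete mixing, C₀ = (0.0625·250 + 2.5·1.68) / 2.562 = 7.737 mg/L.
Travel time t = 1.7e+04 m / 0.11 m/s = 1.545e+05 s = 1.789 d.
C = 7.737·exp(−0.37·1.789) = 7.737·0.5159 = 3.991 mg/L.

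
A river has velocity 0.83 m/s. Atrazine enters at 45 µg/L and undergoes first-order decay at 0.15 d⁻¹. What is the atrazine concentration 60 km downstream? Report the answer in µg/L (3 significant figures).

Travel time t = 60 km / 0.83 m/s = 6e+04/0.83 = 7.229e+04 s = 0.8367 d.
First-order decay: C = 45·exp(−0.15·0.8367) = 45·0.8821 = 39.69 µg/L.

39.7 µg/L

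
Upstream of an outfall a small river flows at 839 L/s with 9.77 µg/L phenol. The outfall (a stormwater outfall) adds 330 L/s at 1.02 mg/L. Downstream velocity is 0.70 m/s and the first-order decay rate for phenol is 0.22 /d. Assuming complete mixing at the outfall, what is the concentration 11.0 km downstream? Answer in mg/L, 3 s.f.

330 L/s = 0.33 m³/s.
839 L/s = 0.839 m³/s.
9.77 µg/L = 0.00977 mg/L.
After complete mixing, C₀ = (0.33·1.02 + 0.839·0.00977) / 1.169 = 0.295 mg/L.
Travel time t = 1.1e+04 m / 0.70 m/s = 1.571e+04 s = 0.1819 d.
C = 0.295·exp(−0.22·0.1819) = 0.295·0.9608 = 0.2834 mg/L.

0.283 mg/L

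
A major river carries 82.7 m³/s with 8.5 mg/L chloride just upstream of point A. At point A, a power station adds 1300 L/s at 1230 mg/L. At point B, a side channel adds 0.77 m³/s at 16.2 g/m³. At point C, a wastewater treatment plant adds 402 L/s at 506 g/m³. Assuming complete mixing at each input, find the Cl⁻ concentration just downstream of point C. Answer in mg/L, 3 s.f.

29.6 mg/L

1300 L/s = 1.3 m³/s.
After input A: C = (82.7·8.5 + 1.3·1230) / 84 = 27.4 mg/L.
After input B: C = (84·27.4 + 0.77·16.2) / 84.77 = 27.3 mg/L.
402 L/s = 0.402 m³/s.
After input C: C = (84.77·27.3 + 0.402·506) / 85.17 = 29.56 mg/L.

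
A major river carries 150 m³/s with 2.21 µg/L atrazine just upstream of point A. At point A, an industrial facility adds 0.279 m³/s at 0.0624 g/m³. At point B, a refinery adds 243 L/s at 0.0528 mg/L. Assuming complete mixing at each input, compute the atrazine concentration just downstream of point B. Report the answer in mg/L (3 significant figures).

0.00240 mg/L

2.21 µg/L = 0.00221 mg/L.
After input A: C = (150·0.00221 + 0.279·0.0624) / 150.3 = 0.002322 mg/L.
243 L/s = 0.243 m³/s.
After input B: C = (150.3·0.002322 + 0.243·0.0528) / 150.5 = 0.002403 mg/L.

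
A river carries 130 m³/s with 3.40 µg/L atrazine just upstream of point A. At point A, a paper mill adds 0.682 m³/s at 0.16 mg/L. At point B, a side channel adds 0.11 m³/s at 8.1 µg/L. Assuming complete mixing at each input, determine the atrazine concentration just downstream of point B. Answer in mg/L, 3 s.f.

3.40 µg/L = 0.0034 mg/L.
After input A: C = (130·0.0034 + 0.682·0.16) / 130.7 = 0.004217 mg/L.
8.1 µg/L = 0.0081 mg/L.
After input B: C = (130.7·0.004217 + 0.11·0.0081) / 130.8 = 0.004221 mg/L.

0.00422 mg/L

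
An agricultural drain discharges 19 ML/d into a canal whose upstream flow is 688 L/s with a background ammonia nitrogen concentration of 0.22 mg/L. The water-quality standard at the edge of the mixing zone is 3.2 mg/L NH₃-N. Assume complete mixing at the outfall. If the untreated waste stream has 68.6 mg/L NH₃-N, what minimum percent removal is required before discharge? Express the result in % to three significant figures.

19 ML/d = 0.2199 m³/s.
688 L/s = 0.688 m³/s.
Mass balance: 3.2·0.9079 = 0.2199·Cₑ + 0.688·0.22.
Cₑ = (2.905 − 0.1514) / 0.2199 = 12.52 mg/L.
Required removal = 1 − 12.52/68.6 = 81.74 %.

81.7 %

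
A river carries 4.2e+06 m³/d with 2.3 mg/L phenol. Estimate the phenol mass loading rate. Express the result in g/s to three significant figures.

4.2e+06 m³/d = 48.61 m³/s.
Mass flux = Q·C = 48.61 m³/s × 2.3 g/m³ = 111.8 g/s.

112 g/s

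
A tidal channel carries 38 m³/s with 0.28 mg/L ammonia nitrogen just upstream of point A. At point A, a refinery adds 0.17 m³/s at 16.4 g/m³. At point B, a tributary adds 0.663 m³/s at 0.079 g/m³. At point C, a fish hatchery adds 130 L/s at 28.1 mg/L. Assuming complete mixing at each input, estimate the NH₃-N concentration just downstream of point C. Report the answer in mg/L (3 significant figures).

0.440 mg/L

After input A: C = (38·0.28 + 0.17·16.4) / 38.17 = 0.3518 mg/L.
After input B: C = (38.17·0.3518 + 0.663·0.079) / 38.83 = 0.3471 mg/L.
130 L/s = 0.13 m³/s.
After input C: C = (38.83·0.3471 + 0.13·28.1) / 38.96 = 0.4397 mg/L.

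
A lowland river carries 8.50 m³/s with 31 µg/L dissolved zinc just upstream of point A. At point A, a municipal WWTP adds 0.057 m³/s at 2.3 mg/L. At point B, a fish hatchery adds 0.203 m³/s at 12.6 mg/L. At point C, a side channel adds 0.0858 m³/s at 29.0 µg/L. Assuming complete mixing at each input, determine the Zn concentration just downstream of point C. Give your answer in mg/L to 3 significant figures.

0.334 mg/L

31 µg/L = 0.031 mg/L.
After input A: C = (8.5·0.031 + 0.057·2.3) / 8.557 = 0.04611 mg/L.
After input B: C = (8.557·0.04611 + 0.203·12.6) / 8.76 = 0.337 mg/L.
29.0 µg/L = 0.029 mg/L.
After input C: C = (8.76·0.337 + 0.0858·0.029) / 8.846 = 0.334 mg/L.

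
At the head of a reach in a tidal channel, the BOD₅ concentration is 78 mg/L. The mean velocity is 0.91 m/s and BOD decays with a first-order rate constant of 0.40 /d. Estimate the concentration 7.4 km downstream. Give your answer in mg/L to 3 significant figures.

Travel time t = 7.4 km / 0.91 m/s = 7400/0.91 = 8132 s = 0.09412 d.
First-order decay: C = 78·exp(−0.40·0.09412) = 78·0.9631 = 75.12 mg/L.

75.1 mg/L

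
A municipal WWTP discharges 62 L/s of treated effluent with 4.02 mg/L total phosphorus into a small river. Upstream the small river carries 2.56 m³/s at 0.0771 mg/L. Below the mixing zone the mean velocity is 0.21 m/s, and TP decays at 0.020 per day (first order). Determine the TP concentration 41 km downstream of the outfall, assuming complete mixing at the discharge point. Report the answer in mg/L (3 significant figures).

0.163 mg/L

62 L/s = 0.062 m³/s.
After complete mixing, C₀ = (0.062·4.02 + 2.56·0.0771) / 2.622 = 0.1703 mg/L.
Travel time t = 4.1e+04 m / 0.21 m/s = 1.952e+05 s = 2.26 d.
C = 0.1703·exp(−0.020·2.26) = 0.1703·0.9558 = 0.1628 mg/L.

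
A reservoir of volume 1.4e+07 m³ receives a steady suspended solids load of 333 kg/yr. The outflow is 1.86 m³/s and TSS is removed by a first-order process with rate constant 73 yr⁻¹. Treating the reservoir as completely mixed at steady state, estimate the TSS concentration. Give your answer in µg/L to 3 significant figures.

0.308 µg/L

Outflow Q = 1.86 m³/s × 3.156e+07 s/yr = 5.87e+07 m³/yr.
Steady-state CSTR mass balance: W = Q·C + k·V·C, so C = W/(Q + kV).
Q + kV = 5.87e+07 + 73·1.4e+07 = 1.081e+09 m³/yr.
C = 333/1.081e+09 = 3.081e-07 kg/m³ = 0.0003081 mg/L = 0.3081 µg/L.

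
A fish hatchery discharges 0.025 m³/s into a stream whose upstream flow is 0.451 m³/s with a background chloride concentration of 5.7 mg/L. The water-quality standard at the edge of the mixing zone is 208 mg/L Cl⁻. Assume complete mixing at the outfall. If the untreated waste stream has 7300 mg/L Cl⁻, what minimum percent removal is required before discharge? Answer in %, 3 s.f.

Mass balance: 208·0.476 = 0.025·Cₑ + 0.451·5.7.
Cₑ = (99.01 − 2.571) / 0.025 = 3857 mg/L.
Required removal = 1 − 3857/7300 = 47.16 %.

47.2 %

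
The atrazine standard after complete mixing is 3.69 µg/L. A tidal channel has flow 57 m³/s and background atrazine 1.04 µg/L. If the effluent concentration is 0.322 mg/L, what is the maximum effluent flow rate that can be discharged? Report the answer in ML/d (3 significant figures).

1.04 µg/L = 0.00104 mg/L.
3.69 µg/L = 0.00369 mg/L.
Mass balance at complete mixing: C_std·(Q_w + Q_r) = Q_w·C_e + Q_r·C_b.
Rearranging, Q_w = Q_r·(C_std − C_b)/(C_e − C_std) = 57·(0.00369 − 0.00104) / (0.322 − 0.00369) = 0.4745 m³/s.
= 41 ML/d.

41.0 ML/d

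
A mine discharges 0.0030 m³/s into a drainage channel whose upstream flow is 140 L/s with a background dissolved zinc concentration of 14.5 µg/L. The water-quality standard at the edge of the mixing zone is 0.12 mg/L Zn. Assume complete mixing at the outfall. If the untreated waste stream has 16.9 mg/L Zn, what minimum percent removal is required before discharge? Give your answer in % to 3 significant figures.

70.2 %

140 L/s = 0.14 m³/s.
14.5 µg/L = 0.0145 mg/L.
Mass balance: 0.12·0.143 = 0.003·Cₑ + 0.14·0.0145.
Cₑ = (0.01716 − 0.00203) / 0.003 = 5.043 mg/L.
Required removal = 1 − 5.043/16.9 = 70.16 %.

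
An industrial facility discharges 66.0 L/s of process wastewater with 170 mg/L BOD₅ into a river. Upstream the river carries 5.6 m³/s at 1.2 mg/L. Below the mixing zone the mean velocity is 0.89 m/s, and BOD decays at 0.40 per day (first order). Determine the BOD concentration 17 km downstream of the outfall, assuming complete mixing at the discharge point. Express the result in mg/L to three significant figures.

66.0 L/s = 0.066 m³/s.
After complete mixing, C₀ = (0.066·170 + 5.6·1.2) / 5.666 = 3.166 mg/L.
Travel time t = 1.7e+04 m / 0.89 m/s = 1.91e+04 s = 0.2211 d.
C = 3.166·exp(−0.40·0.2211) = 3.166·0.9154 = 2.898 mg/L.

2.90 mg/L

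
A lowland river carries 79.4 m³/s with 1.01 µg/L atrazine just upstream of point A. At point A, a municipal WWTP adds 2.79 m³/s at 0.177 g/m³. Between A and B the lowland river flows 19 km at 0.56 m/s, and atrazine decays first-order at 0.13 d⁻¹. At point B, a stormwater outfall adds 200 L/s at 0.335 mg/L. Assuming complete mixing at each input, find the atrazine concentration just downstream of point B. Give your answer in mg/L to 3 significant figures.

1.01 µg/L = 0.00101 mg/L.
After input A: C = (79.4·0.00101 + 2.79·0.177) / 82.19 = 0.006984 mg/L.
Over the 19 km reach to input B (t = 3.393e+04 s = 0.3927 d), decay gives C = 0.006984·exp(−0.13·0.3927) = 0.006637 mg/L.
200 L/s = 0.2 m³/s.
After input B: C = (82.19·0.006637 + 0.2·0.335) / 82.39 = 0.007434 mg/L.

0.00743 mg/L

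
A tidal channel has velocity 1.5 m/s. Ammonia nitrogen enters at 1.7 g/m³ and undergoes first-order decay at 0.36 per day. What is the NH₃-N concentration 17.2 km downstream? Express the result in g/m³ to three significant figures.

Travel time t = 17.2 km / 1.5 m/s = 1.72e+04/1.5 = 1.147e+04 s = 0.1327 d.
First-order decay: C = 1.7·exp(−0.36·0.1327) = 1.7·0.9533 = 1.621 g/m³.

1.62 g/m³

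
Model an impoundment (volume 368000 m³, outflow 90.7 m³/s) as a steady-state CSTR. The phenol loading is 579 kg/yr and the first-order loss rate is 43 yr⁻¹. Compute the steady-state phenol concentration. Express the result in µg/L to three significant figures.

Outflow Q = 90.7 m³/s × 3.156e+07 s/yr = 2.862e+09 m³/yr.
Steady-state CSTR mass balance: W = Q·C + k·V·C, so C = W/(Q + kV).
Q + kV = 2.862e+09 + 43·368000 = 2.878e+09 m³/yr.
C = 579/2.878e+09 = 2.012e-07 kg/m³ = 0.0002012 mg/L = 0.2012 µg/L.

0.201 µg/L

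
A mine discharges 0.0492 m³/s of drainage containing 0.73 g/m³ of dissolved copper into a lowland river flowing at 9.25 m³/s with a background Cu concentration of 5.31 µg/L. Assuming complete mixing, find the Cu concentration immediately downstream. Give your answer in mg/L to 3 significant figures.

5.31 µg/L = 0.00531 mg/L.
Flow-weighted mixing gives C = (0.0492·0.73 + 9.25·0.00531) / (0.0492 + 9.25) = 0.08503/9.299 = 0.009144 mg/L.

0.00914 mg/L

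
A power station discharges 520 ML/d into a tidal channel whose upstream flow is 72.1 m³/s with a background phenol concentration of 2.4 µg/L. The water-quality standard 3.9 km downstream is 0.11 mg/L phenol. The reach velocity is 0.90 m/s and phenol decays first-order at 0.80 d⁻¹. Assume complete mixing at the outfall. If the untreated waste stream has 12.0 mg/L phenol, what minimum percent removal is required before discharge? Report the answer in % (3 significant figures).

87.9 %

520 ML/d = 6.019 m³/s.
2.4 µg/L = 0.0024 mg/L.
Travel time to the compliance point: t = 3900/0.90 = 4333 s = 0.05015 d; decay factor exp(−0.80·0.05015) = 0.9607.
So the concentration just after mixing may be at most 0.11/0.9607 = 0.1145 mg/L.
Mass balance: 0.1145·78.12 = 6.019·Cₑ + 72.1·0.0024.
Cₑ = (8.945 − 0.173) / 6.019 = 1.457 mg/L.
Required removal = 1 − 1.457/12.0 = 87.85 %.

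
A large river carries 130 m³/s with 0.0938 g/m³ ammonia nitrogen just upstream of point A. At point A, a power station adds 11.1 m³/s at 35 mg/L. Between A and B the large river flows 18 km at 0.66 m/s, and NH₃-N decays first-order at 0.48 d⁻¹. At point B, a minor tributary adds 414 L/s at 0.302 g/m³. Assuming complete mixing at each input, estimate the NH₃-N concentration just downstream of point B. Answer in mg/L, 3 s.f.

2.43 mg/L

After input A: C = (130·0.0938 + 11.1·35) / 141.1 = 2.84 mg/L.
Over the 18 km reach to input B (t = 2.727e+04 s = 0.3157 d), decay gives C = 2.84·exp(−0.48·0.3157) = 2.441 mg/L.
414 L/s = 0.414 m³/s.
After input B: C = (141.1·2.441 + 0.414·0.302) / 141.5 = 2.434 mg/L.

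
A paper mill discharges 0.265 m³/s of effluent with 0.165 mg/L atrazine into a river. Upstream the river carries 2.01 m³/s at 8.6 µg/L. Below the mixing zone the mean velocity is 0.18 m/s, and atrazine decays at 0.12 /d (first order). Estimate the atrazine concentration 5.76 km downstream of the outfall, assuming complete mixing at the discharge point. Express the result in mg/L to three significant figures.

8.6 µg/L = 0.0086 mg/L.
After complete mixing, C₀ = (0.265·0.165 + 2.01·0.0086) / 2.275 = 0.02682 mg/L.
Travel time t = 5760 m / 0.18 m/s = 3.2e+04 s = 0.3704 d.
C = 0.02682·exp(−0.12·0.3704) = 0.02682·0.9565 = 0.02565 mg/L.

0.0257 mg/L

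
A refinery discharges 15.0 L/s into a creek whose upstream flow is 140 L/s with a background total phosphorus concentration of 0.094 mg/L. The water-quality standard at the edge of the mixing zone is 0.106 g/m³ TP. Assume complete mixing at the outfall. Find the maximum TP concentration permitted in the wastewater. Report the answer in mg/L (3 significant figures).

15.0 L/s = 0.015 m³/s.
140 L/s = 0.14 m³/s.
Mass balance: 0.106·0.155 = 0.015·Cₑ + 0.14·0.094.
Cₑ = (0.01643 − 0.01316) / 0.015 = 0.218 mg/L.

0.218 mg/L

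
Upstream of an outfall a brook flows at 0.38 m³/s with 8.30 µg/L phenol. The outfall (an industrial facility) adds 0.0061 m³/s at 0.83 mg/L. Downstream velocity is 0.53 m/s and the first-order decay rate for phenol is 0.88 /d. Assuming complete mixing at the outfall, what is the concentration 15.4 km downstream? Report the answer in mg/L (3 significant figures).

0.0158 mg/L

8.30 µg/L = 0.0083 mg/L.
After complete mixing, C₀ = (0.0061·0.83 + 0.38·0.0083) / 0.3861 = 0.02128 mg/L.
Travel time t = 1.54e+04 m / 0.53 m/s = 2.906e+04 s = 0.3363 d.
C = 0.02128·exp(−0.88·0.3363) = 0.02128·0.7438 = 0.01583 mg/L.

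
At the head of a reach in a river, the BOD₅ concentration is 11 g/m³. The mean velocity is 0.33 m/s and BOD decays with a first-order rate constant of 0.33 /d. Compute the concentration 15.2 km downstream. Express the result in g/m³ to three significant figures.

9.23 g/m³

Travel time t = 15.2 km / 0.33 m/s = 1.52e+04/0.33 = 4.606e+04 s = 0.5331 d.
First-order decay: C = 11·exp(−0.33·0.5331) = 11·0.8387 = 9.225 g/m³.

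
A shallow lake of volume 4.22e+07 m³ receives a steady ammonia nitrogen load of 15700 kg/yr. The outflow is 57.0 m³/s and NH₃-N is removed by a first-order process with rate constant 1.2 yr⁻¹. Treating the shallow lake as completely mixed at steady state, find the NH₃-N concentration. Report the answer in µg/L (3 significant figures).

8.49 µg/L

Outflow Q = 57.0 m³/s × 3.156e+07 s/yr = 1.799e+09 m³/yr.
Steady-state CSTR mass balance: W = Q·C + k·V·C, so C = W/(Q + kV).
Q + kV = 1.799e+09 + 1.2·4.22e+07 = 1.849e+09 m³/yr.
C = 15700/1.849e+09 = 8.489e-06 kg/m³ = 0.008489 mg/L = 8.489 µg/L.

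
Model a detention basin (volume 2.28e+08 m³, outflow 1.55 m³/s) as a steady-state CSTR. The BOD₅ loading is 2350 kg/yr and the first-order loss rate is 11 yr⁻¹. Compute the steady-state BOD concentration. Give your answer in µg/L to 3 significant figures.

Outflow Q = 1.55 m³/s × 3.156e+07 s/yr = 4.891e+07 m³/yr.
Steady-state CSTR mass balance: W = Q·C + k·V·C, so C = W/(Q + kV).
Q + kV = 4.891e+07 + 11·2.28e+08 = 2.557e+09 m³/yr.
C = 2350/2.557e+09 = 9.191e-07 kg/m³ = 0.0009191 mg/L = 0.9191 µg/L.

0.919 µg/L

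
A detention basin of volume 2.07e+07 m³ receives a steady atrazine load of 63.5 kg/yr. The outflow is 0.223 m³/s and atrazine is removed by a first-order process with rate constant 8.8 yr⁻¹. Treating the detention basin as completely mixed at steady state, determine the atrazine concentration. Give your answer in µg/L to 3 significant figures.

0.336 µg/L

Outflow Q = 0.223 m³/s × 3.156e+07 s/yr = 7.037e+06 m³/yr.
Steady-state CSTR mass balance: W = Q·C + k·V·C, so C = W/(Q + kV).
Q + kV = 7.037e+06 + 8.8·2.07e+07 = 1.892e+08 m³/yr.
C = 63.5/1.892e+08 = 3.356e-07 kg/m³ = 0.0003356 mg/L = 0.3356 µg/L.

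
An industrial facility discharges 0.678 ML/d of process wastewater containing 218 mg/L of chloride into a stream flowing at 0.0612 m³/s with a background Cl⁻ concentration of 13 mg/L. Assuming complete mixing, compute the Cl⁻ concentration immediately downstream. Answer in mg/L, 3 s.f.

36.3 mg/L

0.678 ML/d = 0.007847 m³/s.
Flow-weighted mixing gives C = (0.007847·218 + 0.0612·13) / (0.007847 + 0.0612) = 2.506/0.06905 = 36.3 mg/L.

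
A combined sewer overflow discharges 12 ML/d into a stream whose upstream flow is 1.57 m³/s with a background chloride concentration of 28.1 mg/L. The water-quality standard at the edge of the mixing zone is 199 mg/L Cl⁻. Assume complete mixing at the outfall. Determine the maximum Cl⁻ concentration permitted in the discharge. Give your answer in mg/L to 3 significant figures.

2130 mg/L

12 ML/d = 0.1389 m³/s.
Mass balance: 199·1.709 = 0.1389·Cₑ + 1.57·28.1.
Cₑ = (340.1 − 44.12) / 0.1389 = 2131 mg/L.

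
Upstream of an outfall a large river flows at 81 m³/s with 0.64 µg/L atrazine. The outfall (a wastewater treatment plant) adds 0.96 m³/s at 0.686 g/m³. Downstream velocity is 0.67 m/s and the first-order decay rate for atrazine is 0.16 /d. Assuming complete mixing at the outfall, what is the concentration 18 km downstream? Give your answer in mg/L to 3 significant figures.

0.00825 mg/L

0.64 µg/L = 0.00064 mg/L.
After complete mixing, C₀ = (0.96·0.686 + 81·0.00064) / 81.96 = 0.008668 mg/L.
Travel time t = 1.8e+04 m / 0.67 m/s = 2.687e+04 s = 0.3109 d.
C = 0.008668·exp(−0.16·0.3109) = 0.008668·0.9515 = 0.008247 mg/L.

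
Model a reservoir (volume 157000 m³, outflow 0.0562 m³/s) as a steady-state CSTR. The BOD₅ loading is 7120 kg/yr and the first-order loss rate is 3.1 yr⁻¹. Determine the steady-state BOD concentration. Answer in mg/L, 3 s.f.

Outflow Q = 0.0562 m³/s × 3.156e+07 s/yr = 1.774e+06 m³/yr.
Steady-state CSTR mass balance: W = Q·C + k·V·C, so C = W/(Q + kV).
Q + kV = 1.774e+06 + 3.1·157000 = 2.26e+06 m³/yr.
C = 7120/2.26e+06 = 0.00315 kg/m³ = 3.15 mg/L.

3.15 mg/L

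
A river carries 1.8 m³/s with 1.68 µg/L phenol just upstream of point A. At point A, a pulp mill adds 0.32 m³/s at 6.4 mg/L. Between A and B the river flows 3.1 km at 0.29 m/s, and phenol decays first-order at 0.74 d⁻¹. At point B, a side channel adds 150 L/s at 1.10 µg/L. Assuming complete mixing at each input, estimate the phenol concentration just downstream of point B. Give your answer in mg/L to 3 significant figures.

0.825 mg/L

1.68 µg/L = 0.00168 mg/L.
After input A: C = (1.8·0.00168 + 0.32·6.4) / 2.12 = 0.9675 mg/L.
Over the 3.1 km reach to input B (t = 1.069e+04 s = 0.1237 d), decay gives C = 0.9675·exp(−0.74·0.1237) = 0.8828 mg/L.
150 L/s = 0.15 m³/s.
1.10 µg/L = 0.0011 mg/L.
After input B: C = (2.12·0.8828 + 0.15·0.0011) / 2.27 = 0.8246 mg/L.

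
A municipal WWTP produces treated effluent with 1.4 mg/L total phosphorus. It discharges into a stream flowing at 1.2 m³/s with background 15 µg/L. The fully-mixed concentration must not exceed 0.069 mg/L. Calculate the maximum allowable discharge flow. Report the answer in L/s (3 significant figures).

15 µg/L = 0.015 mg/L.
Mass balance at complete mixing: C_std·(Q_w + Q_r) = Q_w·C_e + Q_r·C_b.
Rearranging, Q_w = Q_r·(C_std − C_b)/(C_e − C_std) = 1.2·(0.069 − 0.015) / (1.4 − 0.069) = 0.04869 m³/s.
= 48.69 L/s.

48.7 L/s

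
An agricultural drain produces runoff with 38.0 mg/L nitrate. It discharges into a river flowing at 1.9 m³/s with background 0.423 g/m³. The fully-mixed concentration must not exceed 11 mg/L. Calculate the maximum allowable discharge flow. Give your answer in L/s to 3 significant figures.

744 L/s

Mass balance at complete mixing: C_std·(Q_w + Q_r) = Q_w·C_e + Q_r·C_b.
Rearranging, Q_w = Q_r·(C_std − C_b)/(C_e − C_std) = 1.9·(11 − 0.423) / (38 − 11) = 0.7443 m³/s.
= 744.3 L/s.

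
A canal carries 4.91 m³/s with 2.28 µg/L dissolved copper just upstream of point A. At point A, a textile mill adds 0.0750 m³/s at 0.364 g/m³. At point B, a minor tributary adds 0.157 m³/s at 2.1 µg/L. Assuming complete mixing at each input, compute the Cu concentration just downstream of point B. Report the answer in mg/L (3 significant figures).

0.00755 mg/L

2.28 µg/L = 0.00228 mg/L.
After input A: C = (4.91·0.00228 + 0.075·0.364) / 4.985 = 0.007722 mg/L.
2.1 µg/L = 0.0021 mg/L.
After input B: C = (4.985·0.007722 + 0.157·0.0021) / 5.142 = 0.00755 mg/L.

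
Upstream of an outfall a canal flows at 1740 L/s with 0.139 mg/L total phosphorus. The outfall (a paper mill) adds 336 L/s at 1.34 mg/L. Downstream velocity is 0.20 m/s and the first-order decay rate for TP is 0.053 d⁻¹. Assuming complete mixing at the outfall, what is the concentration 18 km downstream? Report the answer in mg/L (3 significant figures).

336 L/s = 0.336 m³/s.
1740 L/s = 1.74 m³/s.
After complete mixing, C₀ = (0.336·1.34 + 1.74·0.139) / 2.076 = 0.3334 mg/L.
Travel time t = 1.8e+04 m / 0.20 m/s = 9e+04 s = 1.042 d.
C = 0.3334·exp(−0.053·1.042) = 0.3334·0.9463 = 0.3155 mg/L.

0.315 mg/L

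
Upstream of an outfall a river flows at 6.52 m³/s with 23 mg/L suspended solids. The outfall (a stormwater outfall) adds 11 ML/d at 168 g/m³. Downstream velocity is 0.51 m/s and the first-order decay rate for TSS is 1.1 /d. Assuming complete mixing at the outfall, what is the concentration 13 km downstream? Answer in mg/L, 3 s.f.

18.6 mg/L

11 ML/d = 0.1273 m³/s.
After complete mixing, C₀ = (0.1273·168 + 6.52·23) / 6.647 = 25.78 mg/L.
Travel time t = 1.3e+04 m / 0.51 m/s = 2.549e+04 s = 0.295 d.
C = 25.78·exp(−1.1·0.295) = 25.78·0.7229 = 18.63 mg/L.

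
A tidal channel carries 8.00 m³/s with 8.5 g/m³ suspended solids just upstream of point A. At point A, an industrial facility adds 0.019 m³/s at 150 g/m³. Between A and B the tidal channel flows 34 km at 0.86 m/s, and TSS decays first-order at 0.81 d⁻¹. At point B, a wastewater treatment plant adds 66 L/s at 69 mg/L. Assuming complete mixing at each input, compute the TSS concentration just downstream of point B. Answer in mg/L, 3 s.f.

6.61 mg/L

After input A: C = (8·8.5 + 0.019·150) / 8.019 = 8.835 mg/L.
Over the 34 km reach to input B (t = 3.953e+04 s = 0.4576 d), decay gives C = 8.835·exp(−0.81·0.4576) = 6.099 mg/L.
66 L/s = 0.066 m³/s.
After input B: C = (8.019·6.099 + 0.066·69) / 8.085 = 6.612 mg/L.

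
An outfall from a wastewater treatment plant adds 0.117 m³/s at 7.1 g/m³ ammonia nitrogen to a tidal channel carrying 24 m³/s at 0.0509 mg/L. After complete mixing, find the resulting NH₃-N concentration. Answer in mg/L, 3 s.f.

Flow-weighted mixing gives C = (0.117·7.1 + 24·0.0509) / (0.117 + 24) = 2.052/24.12 = 0.0851 mg/L.

0.0851 mg/L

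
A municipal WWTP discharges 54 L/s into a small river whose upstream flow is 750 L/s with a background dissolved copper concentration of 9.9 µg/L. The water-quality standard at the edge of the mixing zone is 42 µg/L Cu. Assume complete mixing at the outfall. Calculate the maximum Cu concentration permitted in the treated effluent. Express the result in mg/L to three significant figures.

54 L/s = 0.054 m³/s.
750 L/s = 0.75 m³/s.
9.9 µg/L = 0.0099 mg/L.
42 µg/L = 0.042 mg/L.
Mass balance: 0.042·0.804 = 0.054·Cₑ + 0.75·0.0099.
Cₑ = (0.03377 − 0.007425) / 0.054 = 0.4878 mg/L.

0.488 mg/L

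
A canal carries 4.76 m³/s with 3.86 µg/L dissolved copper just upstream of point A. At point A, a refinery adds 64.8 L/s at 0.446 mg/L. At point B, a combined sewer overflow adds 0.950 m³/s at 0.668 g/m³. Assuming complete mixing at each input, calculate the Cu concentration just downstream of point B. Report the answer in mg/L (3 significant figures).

0.118 mg/L

3.86 µg/L = 0.00386 mg/L.
64.8 L/s = 0.0648 m³/s.
After input A: C = (4.76·0.00386 + 0.0648·0.446) / 4.825 = 0.009798 mg/L.
After input B: C = (4.825·0.009798 + 0.95·0.668) / 5.775 = 0.1181 mg/L.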